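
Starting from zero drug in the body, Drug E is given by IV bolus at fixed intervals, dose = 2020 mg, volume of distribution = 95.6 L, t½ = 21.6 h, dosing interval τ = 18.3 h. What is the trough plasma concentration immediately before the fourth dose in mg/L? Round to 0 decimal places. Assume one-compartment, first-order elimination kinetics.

C₀ per dose = Dose / Vd = 2020 / 95.6 = 21.13 mg/L
k = ln2 / t½ = 0.693147 / 21.6 = 0.03209 h⁻¹
Fraction remaining after one interval: r = e^(−kτ) = e^(−0.03209 × 18.3) = 0.5559
Before dose 4, 3 doses have been given (aged 1τ, 2τ, 3τ).
C_trough = C₀ × (r + r² + … + r^3) = C₀ × r(1−r^3)/(1−r)
        = 21.13 × 0.5559 × (1 − 0.1718) / (1 − 0.5559) = 21.91 mg/L

22 mg/L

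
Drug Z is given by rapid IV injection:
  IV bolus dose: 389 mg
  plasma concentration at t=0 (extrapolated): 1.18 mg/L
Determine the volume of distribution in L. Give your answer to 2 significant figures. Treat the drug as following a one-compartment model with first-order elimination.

330 L

Vd = Dose / C₀ = 389.0 / 1.18 = 329.7 L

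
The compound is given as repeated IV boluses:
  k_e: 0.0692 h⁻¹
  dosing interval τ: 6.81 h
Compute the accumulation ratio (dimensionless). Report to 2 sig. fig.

2.7

e^(−kτ) = e^(−0.06920 × 6.81) = 0.6242
Accumulation ratio R = 1 / (1 − e^(−kτ)) = 1 / (1 − 0.6242) = 2.661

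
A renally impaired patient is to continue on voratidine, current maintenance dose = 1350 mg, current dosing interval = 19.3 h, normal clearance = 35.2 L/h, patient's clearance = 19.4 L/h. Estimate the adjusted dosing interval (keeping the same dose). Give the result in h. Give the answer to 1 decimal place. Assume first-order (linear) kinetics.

35.0 h

To keep the same average steady-state level, dosing rate must scale with clearance.
CL ratio = 19.4 / 35.2 = 0.5511
New interval (same dose) = 19.3 / 0.5511 = 35.02 h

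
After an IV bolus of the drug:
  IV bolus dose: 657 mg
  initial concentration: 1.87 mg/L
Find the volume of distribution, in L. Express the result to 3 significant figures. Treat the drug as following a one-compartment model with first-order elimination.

Vd = Dose / C₀ = 657.0 / 1.87 = 351.3 L

351 L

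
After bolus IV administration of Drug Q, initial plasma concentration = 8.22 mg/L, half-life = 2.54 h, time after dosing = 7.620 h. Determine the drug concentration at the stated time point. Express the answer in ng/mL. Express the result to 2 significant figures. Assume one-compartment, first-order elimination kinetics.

1000 ng/mL

k = ln2 / t½ = 0.693147 / 2.54 = 0.2729 h⁻¹
t / t½ = 7.620 / 2.54 = 3 half-lives
C = C₀ × (1/2)^3 = 8.220 × 0.1250 = 1.028 mg/L
Convert: 1.028 mg/L × 1000 = 1028 ng/mL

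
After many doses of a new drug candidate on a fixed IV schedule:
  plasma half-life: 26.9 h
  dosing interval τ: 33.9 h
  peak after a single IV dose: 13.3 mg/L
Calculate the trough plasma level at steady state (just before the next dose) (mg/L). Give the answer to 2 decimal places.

k = ln2 / t½ = 0.693147 / 26.9 = 0.02577 h⁻¹
e^(−kτ) = e^(−0.02577 × 33.9) = 0.4174
Accumulation ratio R = 1 / (1 − e^(−kτ)) = 1 / (1 − 0.4174) = 1.716
Steady-state trough = C₀ × R × e^(−kτ) = 13.3 × 1.716 × 0.4174 = 9.526 mg/L

9.53 mg/L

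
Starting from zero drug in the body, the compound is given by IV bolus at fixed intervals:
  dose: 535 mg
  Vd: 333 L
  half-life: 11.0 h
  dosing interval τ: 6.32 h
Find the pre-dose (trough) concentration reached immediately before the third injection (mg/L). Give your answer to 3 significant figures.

C₀ per dose = Dose / Vd = 535 / 333 = 1.607 mg/L
k = ln2 / t½ = 0.693147 / 11.0 = 0.06301 h⁻¹
Fraction remaining after one interval: r = e^(−kτ) = e^(−0.06301 × 6.32) = 0.6715
Before dose 3, 2 doses have been given (aged 1τ, 2τ).
C_trough = C₀ × (r + r²) = 1.607 × (0.6715 + 0.4509) = 1.804 mg/L

1.80 mg/L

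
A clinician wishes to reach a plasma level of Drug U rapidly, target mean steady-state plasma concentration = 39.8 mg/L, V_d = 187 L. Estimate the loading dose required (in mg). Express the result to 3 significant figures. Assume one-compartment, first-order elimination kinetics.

7440 mg

LD = Css × Vd = 39.8 × 187 = 7443 mg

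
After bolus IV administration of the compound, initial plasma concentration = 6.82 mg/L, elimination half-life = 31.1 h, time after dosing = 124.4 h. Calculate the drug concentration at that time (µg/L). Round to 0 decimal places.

426 µg/L

k = ln2 / t½ = 0.693147 / 31.1 = 0.02229 h⁻¹
t / t½ = 124.4 / 31.1 = 4 half-lives
C = C₀ × (1/2)^4 = 6.820 × 0.06250 = 0.4263 mg/L
Convert: 0.4263 mg/L × 1000 = 426.3 µg/L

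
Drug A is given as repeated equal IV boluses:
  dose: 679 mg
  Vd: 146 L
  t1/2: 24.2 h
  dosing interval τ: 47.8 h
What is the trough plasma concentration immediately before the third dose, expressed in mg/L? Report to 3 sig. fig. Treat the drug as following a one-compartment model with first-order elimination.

1.48 mg/L

C₀ per dose = Dose / Vd = 679 / 146 = 4.651 mg/L
k = ln2 / t½ = 0.693147 / 24.2 = 0.02864 h⁻¹
Fraction remaining after one interval: r = e^(−kτ) = e^(−0.02864 × 47.8) = 0.2544
Before dose 3, 2 doses have been given (aged 1τ, 2τ).
C_trough = C₀ × (r + r²) = 4.651 × (0.2544 + 0.06472) = 1.484 mg/L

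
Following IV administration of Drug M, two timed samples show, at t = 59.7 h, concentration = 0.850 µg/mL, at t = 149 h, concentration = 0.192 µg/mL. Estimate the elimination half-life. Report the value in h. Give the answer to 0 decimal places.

k = ln(C₁/C₂) / (t₂ − t₁) = ln(0.850/0.192) / (149 − 59.7)
  = 1.488 / 89.30 = 0.01666 h⁻¹
t½ = ln2 / k = 0.693147 / 0.01666 = 41.61 h

42 h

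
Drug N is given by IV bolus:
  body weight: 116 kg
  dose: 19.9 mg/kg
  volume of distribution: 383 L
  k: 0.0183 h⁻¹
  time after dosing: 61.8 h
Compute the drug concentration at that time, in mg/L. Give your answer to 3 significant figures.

1.95 mg/L

Total dose = 19.9 × 116 = 2308 mg
C₀ = Dose / Vd = 2308 / 383 = 6.026 mg/L
C = C₀ · e^(−k·t) = 6.026 × e^(−0.01830 × 61.8)
  = 6.026 × 0.3227 = 1.945 mg/L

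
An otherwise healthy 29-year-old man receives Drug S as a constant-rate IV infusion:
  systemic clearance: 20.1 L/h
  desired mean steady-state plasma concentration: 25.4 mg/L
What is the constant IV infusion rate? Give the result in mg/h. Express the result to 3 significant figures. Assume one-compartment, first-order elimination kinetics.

511 mg/h

At steady state, infusion rate R₀ = Css × CL = 25.4 × 20.10 = 510.5 mg/h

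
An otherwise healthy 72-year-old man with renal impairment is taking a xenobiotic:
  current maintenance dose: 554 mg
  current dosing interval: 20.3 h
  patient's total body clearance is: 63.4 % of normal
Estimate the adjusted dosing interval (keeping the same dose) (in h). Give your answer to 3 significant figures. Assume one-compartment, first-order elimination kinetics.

32.0 h

To keep the same average steady-state level, dosing rate must scale with clearance.
CL ratio = 63.4 / 100 = 0.6340
New interval (same dose) = 20.3 / 0.6340 = 32.02 h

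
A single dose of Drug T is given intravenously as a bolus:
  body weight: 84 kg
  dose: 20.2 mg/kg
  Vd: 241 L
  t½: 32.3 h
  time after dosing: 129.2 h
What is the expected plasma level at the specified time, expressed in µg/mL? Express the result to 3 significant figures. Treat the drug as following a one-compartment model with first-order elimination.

0.440 µg/mL

Total dose = 20.2 × 84 = 1697 mg
C₀ = Dose / Vd = 1697 / 241 = 7.041 mg/L
k = ln2 / t½ = 0.693147 / 32.3 = 0.02146 h⁻¹
t / t½ = 129.2 / 32.3 = 4 half-lives
C = C₀ × (1/2)^4 = 7.041 × 0.06250 = 0.4401 mg/L
(0.4401 mg/L = 0.4401 µg/mL)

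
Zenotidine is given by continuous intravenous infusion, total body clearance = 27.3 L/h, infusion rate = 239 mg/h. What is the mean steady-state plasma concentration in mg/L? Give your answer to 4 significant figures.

8.755 mg/L

At steady state Css = R₀ / CL = 239 / 27.30 = 8.755 mg/L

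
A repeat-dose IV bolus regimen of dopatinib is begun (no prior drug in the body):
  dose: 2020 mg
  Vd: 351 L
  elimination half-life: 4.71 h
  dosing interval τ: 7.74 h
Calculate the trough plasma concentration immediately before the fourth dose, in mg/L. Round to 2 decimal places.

C₀ per dose = Dose / Vd = 2020 / 351 = 5.755 mg/L
k = ln2 / t½ = 0.693147 / 4.71 = 0.1472 h⁻¹
Fraction remaining after one interval: r = e^(−kτ) = e^(−0.1472 × 7.74) = 0.3200
Before dose 4, 3 doses have been given (aged 1τ, 2τ, 3τ).
C_trough = C₀ × (r + r² + … + r^3) = C₀ × r(1−r^3)/(1−r)
        = 5.755 × 0.3200 × (1 − 0.03277) / (1 − 0.3200) = 2.619 mg/L

2.62 mg/L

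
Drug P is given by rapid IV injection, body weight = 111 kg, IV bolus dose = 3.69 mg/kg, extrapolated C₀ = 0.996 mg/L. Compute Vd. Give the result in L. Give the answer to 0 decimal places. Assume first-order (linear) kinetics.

Dose = 3.69 × 111 = 409.6 mg
Vd = Dose / C₀ = 409.6 / 0.996 = 411.2 L

411 L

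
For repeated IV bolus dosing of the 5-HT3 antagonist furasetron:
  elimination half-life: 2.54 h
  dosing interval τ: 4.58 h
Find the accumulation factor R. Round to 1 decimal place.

1.4

k = ln2 / t½ = 0.693147 / 2.54 = 0.2729 h⁻¹
e^(−kτ) = e^(−0.2729 × 4.58) = 0.2865
Accumulation ratio R = 1 / (1 − e^(−kτ)) = 1 / (1 − 0.2865) = 1.402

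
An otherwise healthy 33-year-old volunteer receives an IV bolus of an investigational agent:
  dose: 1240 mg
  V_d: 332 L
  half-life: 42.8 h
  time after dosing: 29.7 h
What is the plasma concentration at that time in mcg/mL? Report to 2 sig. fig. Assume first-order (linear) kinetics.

2.3 mcg/mL

C₀ = Dose / Vd = 1240 / 332 = 3.735 mg/L
k = ln2 / t½ = 0.693147 / 42.8 = 0.01620 h⁻¹
C = C₀ · e^(−k·t) = 3.735 × e^(−0.01620 × 29.7)
  = 3.735 × 0.6181 = 2.309 mg/L
(2.309 mg/L = 2.309 mcg/mL)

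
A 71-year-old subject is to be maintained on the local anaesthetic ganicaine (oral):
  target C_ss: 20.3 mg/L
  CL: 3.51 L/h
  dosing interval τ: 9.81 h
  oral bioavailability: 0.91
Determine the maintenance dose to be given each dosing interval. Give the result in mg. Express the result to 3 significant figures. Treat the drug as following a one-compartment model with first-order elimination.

768 mg

At steady state, F × (Dose/τ) = Css × CL.
Dose = Css × CL × τ / F = 20.3 × 3.510 × 9.81 / 0.91 = 768.1 mg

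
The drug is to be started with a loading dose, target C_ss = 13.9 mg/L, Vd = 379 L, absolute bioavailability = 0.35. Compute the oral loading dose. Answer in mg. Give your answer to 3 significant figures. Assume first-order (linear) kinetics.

LD = Css × Vd / F = 13.9 × 379 / 0.35 = 15050 mg

15100 mg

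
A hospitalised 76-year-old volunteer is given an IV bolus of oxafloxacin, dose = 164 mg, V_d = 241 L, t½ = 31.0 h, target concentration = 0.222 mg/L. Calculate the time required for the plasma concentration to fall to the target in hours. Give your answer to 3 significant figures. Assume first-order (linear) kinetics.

50.1 h

C₀ = Dose / Vd = 164.0 / 241 = 0.6805 mg/L
k = ln2 / t½ = 0.693147 / 31.0 = 0.02236 h⁻¹
t = ln(C₀ / C) / k = ln(0.6805 / 0.222) / 0.02236
  = ln(3.065) / 0.02236 = 1.120 / 0.02236 = 50.09 h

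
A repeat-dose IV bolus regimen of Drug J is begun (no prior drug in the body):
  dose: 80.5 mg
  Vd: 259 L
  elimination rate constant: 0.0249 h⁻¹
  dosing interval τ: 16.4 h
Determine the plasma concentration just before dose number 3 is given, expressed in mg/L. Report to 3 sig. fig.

0.344 mg/L

C₀ per dose = Dose / Vd = 80.5 / 259 = 0.3108 mg/L
Fraction remaining after one interval: r = e^(−kτ) = e^(−0.02490 × 16.4) = 0.6647
Before dose 3, 2 doses have been given (aged 1τ, 2τ).
C_trough = C₀ × (r + r²) = 0.3108 × (0.6647 + 0.4418) = 0.3439 mg/L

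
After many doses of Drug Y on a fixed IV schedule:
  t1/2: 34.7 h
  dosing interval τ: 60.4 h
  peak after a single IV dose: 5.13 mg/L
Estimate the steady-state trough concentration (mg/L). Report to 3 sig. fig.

k = ln2 / t½ = 0.693147 / 34.7 = 0.01998 h⁻¹
e^(−kτ) = e^(−0.01998 × 60.4) = 0.2992
Accumulation ratio R = 1 / (1 − e^(−kτ)) = 1 / (1 − 0.2992) = 1.427
Steady-state trough = C₀ × R × e^(−kτ) = 5.13 × 1.427 × 0.2992 = 2.190 mg/L

2.19 mg/L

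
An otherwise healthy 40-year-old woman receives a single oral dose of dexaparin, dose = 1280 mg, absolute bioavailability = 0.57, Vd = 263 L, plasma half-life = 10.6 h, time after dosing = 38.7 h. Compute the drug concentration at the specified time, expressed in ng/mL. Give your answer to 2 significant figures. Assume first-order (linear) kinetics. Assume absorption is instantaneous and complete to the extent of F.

220 ng/mL

Amount reaching circulation = F × Dose = 0.57 × 1280 = 729.6 mg
C₀ = F·Dose / Vd = 729.6 / 263 = 2.774 mg/L
k = ln2 / t½ = 0.693147 / 10.6 = 0.06539 h⁻¹
C = C₀ · e^(−k·t) = 2.774 × e^(−0.06539 × 38.7)
  = 2.774 × 0.07961 = 0.2208 mg/L
Convert: 0.2208 mg/L × 1000 = 220.8 ng/mL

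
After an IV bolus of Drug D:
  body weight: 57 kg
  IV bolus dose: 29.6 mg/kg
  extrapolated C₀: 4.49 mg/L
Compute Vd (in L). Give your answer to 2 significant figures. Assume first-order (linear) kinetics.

Dose = 29.6 × 57 = 1687 mg
Vd = Dose / C₀ = 1687 / 4.49 = 375.7 L

380 L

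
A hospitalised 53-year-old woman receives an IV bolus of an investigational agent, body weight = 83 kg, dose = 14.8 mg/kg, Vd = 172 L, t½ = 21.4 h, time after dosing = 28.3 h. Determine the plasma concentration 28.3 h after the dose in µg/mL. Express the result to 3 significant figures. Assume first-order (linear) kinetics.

2.86 µg/mL

Total dose = 14.8 × 83 = 1228 mg
C₀ = Dose / Vd = 1228 / 172 = 7.140 mg/L
k = ln2 / t½ = 0.693147 / 21.4 = 0.03239 h⁻¹
C = C₀ · e^(−k·t) = 7.140 × e^(−0.03239 × 28.3)
  = 7.140 × 0.3999 = 2.855 mg/L
(2.855 mg/L = 2.855 µg/mL)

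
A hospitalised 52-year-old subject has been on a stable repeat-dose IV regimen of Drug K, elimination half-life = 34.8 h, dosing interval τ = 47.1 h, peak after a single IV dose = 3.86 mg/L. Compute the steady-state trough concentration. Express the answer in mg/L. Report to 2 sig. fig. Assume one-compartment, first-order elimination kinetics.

k = ln2 / t½ = 0.693147 / 34.8 = 0.01992 h⁻¹
e^(−kτ) = e^(−0.01992 × 47.1) = 0.3913
Accumulation ratio R = 1 / (1 − e^(−kτ)) = 1 / (1 − 0.3913) = 1.643
Steady-state trough = C₀ × R × e^(−kτ) = 3.86 × 1.643 × 0.3913 = 2.482 mg/L

2.5 mg/L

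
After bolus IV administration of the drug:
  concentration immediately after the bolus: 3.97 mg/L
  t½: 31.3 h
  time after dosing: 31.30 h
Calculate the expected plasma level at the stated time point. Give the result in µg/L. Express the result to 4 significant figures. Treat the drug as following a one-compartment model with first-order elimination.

k = ln2 / t½ = 0.693147 / 31.3 = 0.02215 h⁻¹
t / t½ = 31.30 / 31.3 = 1 half-lives
C = C₀ × (1/2)^1 = 3.970 × 0.5000 = 1.985 mg/L
Convert: 1.985 mg/L × 1000 = 1985 µg/L

1985 µg/L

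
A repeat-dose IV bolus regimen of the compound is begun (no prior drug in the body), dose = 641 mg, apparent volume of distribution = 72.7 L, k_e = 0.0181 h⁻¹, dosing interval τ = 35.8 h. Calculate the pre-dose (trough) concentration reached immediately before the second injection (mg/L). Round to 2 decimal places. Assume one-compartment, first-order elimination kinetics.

4.61 mg/L

C₀ per dose = Dose / Vd = 641 / 72.7 = 8.817 mg/L
Fraction remaining after one interval: r = e^(−kτ) = e^(−0.01810 × 35.8) = 0.5231
Before dose 2, 1 dose has been given (aged 1τ).
C_trough = C₀ × r = 8.817 × 0.5231 = 4.612 mg/L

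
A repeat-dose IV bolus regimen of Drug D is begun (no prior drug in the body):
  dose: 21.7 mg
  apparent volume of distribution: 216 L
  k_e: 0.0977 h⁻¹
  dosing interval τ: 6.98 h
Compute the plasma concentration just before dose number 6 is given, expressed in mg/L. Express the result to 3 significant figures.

0.0994 mg/L

C₀ per dose = Dose / Vd = 21.7 / 216 = 0.1005 mg/L
Fraction remaining after one interval: r = e^(−kτ) = e^(−0.09770 × 6.98) = 0.5056
Before dose 6, 5 doses have been given (aged 1τ, 2τ, 3τ, 4τ, 5τ).
C_trough = C₀ × (r + r² + … + r^5) = C₀ × r(1−r^5)/(1−r)
        = 0.1005 × 0.5056 × (1 − 0.03304) / (1 − 0.5056) = 0.09938 mg/L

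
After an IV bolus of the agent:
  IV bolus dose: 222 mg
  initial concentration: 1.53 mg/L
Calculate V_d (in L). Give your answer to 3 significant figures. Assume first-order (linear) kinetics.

145 L

Vd = Dose / C₀ = 222.0 / 1.53 = 145.1 L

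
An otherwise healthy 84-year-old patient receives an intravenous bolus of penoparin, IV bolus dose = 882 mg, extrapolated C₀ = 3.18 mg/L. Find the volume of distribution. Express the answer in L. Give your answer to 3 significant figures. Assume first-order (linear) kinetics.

277 L

Vd = Dose / C₀ = 882.0 / 3.18 = 277.4 L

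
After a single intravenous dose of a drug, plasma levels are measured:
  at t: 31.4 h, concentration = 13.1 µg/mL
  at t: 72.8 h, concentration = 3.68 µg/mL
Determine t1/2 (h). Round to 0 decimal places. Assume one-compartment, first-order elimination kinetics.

k = ln(C₁/C₂) / (t₂ − t₁) = ln(13.1/3.68) / (72.8 − 31.4)
  = 1.270 / 41.40 = 0.03068 h⁻¹
t½ = ln2 / k = 0.693147 / 0.03068 = 22.59 h

23 h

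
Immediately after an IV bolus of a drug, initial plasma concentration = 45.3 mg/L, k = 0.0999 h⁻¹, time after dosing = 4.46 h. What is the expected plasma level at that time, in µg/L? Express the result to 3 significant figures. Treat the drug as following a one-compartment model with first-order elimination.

29000 µg/L

C = C₀ · e^(−k·t) = 45.30 × e^(−0.09990 × 4.46)
  = 45.30 × 0.6405 = 29.01 mg/L
Convert: 29.01 mg/L × 1000 = 29010 µg/L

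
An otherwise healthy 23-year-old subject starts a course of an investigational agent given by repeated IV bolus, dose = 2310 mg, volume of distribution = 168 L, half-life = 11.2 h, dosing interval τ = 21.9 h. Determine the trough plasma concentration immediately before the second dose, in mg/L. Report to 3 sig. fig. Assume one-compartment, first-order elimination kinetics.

3.55 mg/L

C₀ per dose = Dose / Vd = 2310 / 168 = 13.75 mg/L
k = ln2 / t½ = 0.693147 / 11.2 = 0.06189 h⁻¹
Fraction remaining after one interval: r = e^(−kτ) = e^(−0.06189 × 21.9) = 0.2578
Before dose 2, 1 dose has been given (aged 1τ).
C_trough = C₀ × r = 13.75 × 0.2578 = 3.545 mg/L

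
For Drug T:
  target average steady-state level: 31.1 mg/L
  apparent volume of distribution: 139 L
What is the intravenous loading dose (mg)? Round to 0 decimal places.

LD = Css × Vd = 31.1 × 139 = 4323 mg

4323 mg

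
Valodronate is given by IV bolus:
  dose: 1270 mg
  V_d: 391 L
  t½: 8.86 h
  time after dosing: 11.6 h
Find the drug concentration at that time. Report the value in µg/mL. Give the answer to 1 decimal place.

1.3 µg/mL

C₀ = Dose / Vd = 1270 / 391 = 3.248 mg/L
k = ln2 / t½ = 0.693147 / 8.86 = 0.07823 h⁻¹
C = C₀ · e^(−k·t) = 3.248 × e^(−0.07823 × 11.6)
  = 3.248 × 0.4035 = 1.311 mg/L
(1.311 mg/L = 1.311 µg/mL)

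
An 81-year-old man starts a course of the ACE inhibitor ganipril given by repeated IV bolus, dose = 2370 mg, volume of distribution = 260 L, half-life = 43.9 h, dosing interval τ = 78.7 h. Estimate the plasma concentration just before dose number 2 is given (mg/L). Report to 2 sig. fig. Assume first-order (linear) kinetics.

2.6 mg/L

C₀ per dose = Dose / Vd = 2370 / 260 = 9.115 mg/L
k = ln2 / t½ = 0.693147 / 43.9 = 0.01579 h⁻¹
Fraction remaining after one interval: r = e^(−kτ) = e^(−0.01579 × 78.7) = 0.2886
Before dose 2, 1 dose has been given (aged 1τ).
C_trough = C₀ × r = 9.115 × 0.2886 = 2.631 mg/L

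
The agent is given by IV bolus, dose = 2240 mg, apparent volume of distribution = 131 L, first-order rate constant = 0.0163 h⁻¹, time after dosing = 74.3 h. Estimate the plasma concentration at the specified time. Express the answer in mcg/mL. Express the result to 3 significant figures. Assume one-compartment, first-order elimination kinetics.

C₀ = Dose / Vd = 2240 / 131 = 17.10 mg/L
C = C₀ · e^(−k·t) = 17.10 × e^(−0.01630 × 74.3)
  = 17.10 × 0.2979 = 5.094 mg/L
(5.094 mg/L = 5.094 mcg/mL)

5.09 mcg/mL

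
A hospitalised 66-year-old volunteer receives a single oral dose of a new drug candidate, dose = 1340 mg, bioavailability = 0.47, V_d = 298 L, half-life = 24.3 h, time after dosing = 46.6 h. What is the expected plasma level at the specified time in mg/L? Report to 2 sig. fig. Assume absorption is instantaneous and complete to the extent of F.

Amount reaching circulation = F × Dose = 0.47 × 1340 = 629.8 mg
C₀ = F·Dose / Vd = 629.8 / 298 = 2.113 mg/L
k = ln2 / t½ = 0.693147 / 24.3 = 0.02852 h⁻¹
C = C₀ · e^(−k·t) = 2.113 × e^(−0.02852 × 46.6)
  = 2.113 × 0.2647 = 0.5593 mg/L

0.56 mg/L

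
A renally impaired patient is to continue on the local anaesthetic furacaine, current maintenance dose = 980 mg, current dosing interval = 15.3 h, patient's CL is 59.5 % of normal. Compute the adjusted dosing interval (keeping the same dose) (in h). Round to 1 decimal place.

To keep the same average steady-state level, dosing rate must scale with clearance.
CL ratio = 59.5 / 100 = 0.5950
New interval (same dose) = 15.3 / 0.5950 = 25.71 h

25.7 h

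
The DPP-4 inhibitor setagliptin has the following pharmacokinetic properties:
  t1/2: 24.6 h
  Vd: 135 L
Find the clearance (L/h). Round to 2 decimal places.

k = ln2 / t½ = 0.693147 / 24.6 = 0.02818 h⁻¹
CL = k × Vd = 0.02818 × 135 = 3.804 L/h

3.80 L/h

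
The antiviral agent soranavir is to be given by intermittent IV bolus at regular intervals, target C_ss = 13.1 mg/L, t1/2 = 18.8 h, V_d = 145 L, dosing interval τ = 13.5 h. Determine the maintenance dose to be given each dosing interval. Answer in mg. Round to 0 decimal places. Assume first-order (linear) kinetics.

k = ln2 / t½ = 0.693147 / 18.8 = 0.03687 h⁻¹
CL = k × Vd = 0.03687 × 145 = 5.346 L/h
At steady state, Dose/τ = Css × CL.
Dose = Css × CL × τ = 13.1 × 5.346 × 13.5 = 945.4 mg

945 mg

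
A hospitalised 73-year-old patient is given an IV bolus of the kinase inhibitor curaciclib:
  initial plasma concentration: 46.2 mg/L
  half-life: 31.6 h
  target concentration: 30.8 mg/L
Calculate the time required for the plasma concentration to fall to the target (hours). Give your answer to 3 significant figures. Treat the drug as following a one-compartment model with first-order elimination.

k = ln2 / t½ = 0.693147 / 31.6 = 0.02194 h⁻¹
t = ln(C₀ / C) / k = ln(46.20 / 30.8) / 0.02194
  = ln(1.500) / 0.02194 = 0.4055 / 0.02194 = 18.48 h

18.5 h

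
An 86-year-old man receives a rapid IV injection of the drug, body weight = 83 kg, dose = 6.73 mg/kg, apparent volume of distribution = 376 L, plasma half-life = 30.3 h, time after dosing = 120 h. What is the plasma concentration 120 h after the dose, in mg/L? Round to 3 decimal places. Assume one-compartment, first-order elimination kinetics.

Total dose = 6.73 × 83 = 558.6 mg
C₀ = Dose / Vd = 558.6 / 376 = 1.486 mg/L
k = ln2 / t½ = 0.693147 / 30.3 = 0.02288 h⁻¹
C = C₀ · e^(−k·t) = 1.486 × e^(−0.02288 × 120)
  = 1.486 × 0.06421 = 0.09542 mg/L

0.095 mg/L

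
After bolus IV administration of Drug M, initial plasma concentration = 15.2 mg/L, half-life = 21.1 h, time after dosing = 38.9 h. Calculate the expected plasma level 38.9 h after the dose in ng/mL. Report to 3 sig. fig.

4240 ng/mL

k = ln2 / t½ = 0.693147 / 21.1 = 0.03285 h⁻¹
C = C₀ · e^(−k·t) = 15.20 × e^(−0.03285 × 38.9)
  = 15.20 × 0.2786 = 4.235 mg/L
Convert: 4.235 mg/L × 1000 = 4235 ng/mL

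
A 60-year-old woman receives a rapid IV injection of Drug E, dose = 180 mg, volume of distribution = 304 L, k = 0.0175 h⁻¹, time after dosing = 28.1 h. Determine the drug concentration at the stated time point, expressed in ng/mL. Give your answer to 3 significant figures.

C₀ = Dose / Vd = 180.0 / 304 = 0.5921 mg/L
C = C₀ · e^(−k·t) = 0.5921 × e^(−0.01750 × 28.1)
  = 0.5921 × 0.6116 = 0.3621 mg/L
Convert: 0.3621 mg/L × 1000 = 362.1 ng/mL

362 ng/mL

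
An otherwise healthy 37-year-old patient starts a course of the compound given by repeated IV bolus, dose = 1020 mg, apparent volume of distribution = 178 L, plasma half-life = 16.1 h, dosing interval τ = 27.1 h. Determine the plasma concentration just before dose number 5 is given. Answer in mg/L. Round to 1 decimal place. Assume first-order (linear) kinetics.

2.6 mg/L

C₀ per dose = Dose / Vd = 1020 / 178 = 5.730 mg/L
k = ln2 / t½ = 0.693147 / 16.1 = 0.04305 h⁻¹
Fraction remaining after one interval: r = e^(−kτ) = e^(−0.04305 × 27.1) = 0.3114
Before dose 5, 4 doses have been given (aged 1τ, 2τ, 3τ, 4τ).
C_trough = C₀ × (r + r² + … + r^4) = C₀ × r(1−r^4)/(1−r)
        = 5.730 × 0.3114 × (1 − 0.009403) / (1 − 0.3114) = 2.567 mg/L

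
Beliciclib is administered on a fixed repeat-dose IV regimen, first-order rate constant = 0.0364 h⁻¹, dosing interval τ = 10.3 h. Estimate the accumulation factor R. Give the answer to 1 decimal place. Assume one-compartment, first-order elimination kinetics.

3.2

e^(−kτ) = e^(−0.03640 × 10.3) = 0.6873
Accumulation ratio R = 1 / (1 − e^(−kτ)) = 1 / (1 − 0.6873) = 3.198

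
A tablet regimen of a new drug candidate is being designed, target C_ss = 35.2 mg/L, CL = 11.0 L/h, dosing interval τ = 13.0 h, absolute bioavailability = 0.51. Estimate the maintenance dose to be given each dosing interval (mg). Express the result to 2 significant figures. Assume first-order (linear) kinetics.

At steady state, F × (Dose/τ) = Css × CL.
Dose = Css × CL × τ / F = 35.2 × 11.00 × 13.0 / 0.51 = 9870 mg

9900 mg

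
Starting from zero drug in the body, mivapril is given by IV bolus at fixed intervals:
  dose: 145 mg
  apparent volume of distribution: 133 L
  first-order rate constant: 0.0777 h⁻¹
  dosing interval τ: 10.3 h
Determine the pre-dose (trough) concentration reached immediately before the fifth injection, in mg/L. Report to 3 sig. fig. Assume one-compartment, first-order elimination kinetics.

0.853 mg/L

C₀ per dose = Dose / Vd = 145 / 133 = 1.090 mg/L
Fraction remaining after one interval: r = e^(−kτ) = e^(−0.07770 × 10.3) = 0.4492
Before dose 5, 4 doses have been given (aged 1τ, 2τ, 3τ, 4τ).
C_trough = C₀ × (r + r² + … + r^4) = C₀ × r(1−r^4)/(1−r)
        = 1.090 × 0.4492 × (1 − 0.04072) / (1 − 0.4492) = 0.8527 mg/L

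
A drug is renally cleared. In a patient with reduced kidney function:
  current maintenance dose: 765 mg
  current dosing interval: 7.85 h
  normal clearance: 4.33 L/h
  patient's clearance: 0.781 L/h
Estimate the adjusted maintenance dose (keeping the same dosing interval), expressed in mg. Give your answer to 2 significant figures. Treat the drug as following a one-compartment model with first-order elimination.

140 mg

To keep the same average steady-state level, dosing rate must scale with clearance.
CL ratio = 0.781 / 4.33 = 0.1804
New dose (same interval) = 765 × 0.1804 = 138.0 mg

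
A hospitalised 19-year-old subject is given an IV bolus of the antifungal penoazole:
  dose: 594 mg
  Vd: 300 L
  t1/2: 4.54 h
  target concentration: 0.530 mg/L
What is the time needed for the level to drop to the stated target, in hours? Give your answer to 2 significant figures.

C₀ = Dose / Vd = 594.0 / 300 = 1.980 mg/L
k = ln2 / t½ = 0.693147 / 4.54 = 0.1527 h⁻¹
t = ln(C₀ / C) / k = ln(1.980 / 0.530) / 0.1527
  = ln(3.736) / 0.1527 = 1.318 / 0.1527 = 8.631 h

8.6 h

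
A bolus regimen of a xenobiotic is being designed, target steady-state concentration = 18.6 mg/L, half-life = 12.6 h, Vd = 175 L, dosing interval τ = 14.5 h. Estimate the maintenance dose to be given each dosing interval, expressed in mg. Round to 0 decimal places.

k = ln2 / t½ = 0.693147 / 12.6 = 0.05501 h⁻¹
CL = k × Vd = 0.05501 × 175 = 9.627 L/h
At steady state, Dose/τ = Css × CL.
Dose = Css × CL × τ = 18.6 × 9.627 × 14.5 = 2596 mg

2596 mg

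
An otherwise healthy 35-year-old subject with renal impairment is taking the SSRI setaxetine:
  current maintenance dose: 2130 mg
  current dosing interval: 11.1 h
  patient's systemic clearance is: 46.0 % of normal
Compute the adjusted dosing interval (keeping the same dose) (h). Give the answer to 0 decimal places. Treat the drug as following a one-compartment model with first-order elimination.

24 h

To keep the same average steady-state level, dosing rate must scale with clearance.
CL ratio = 46.0 / 100 = 0.4600
New interval (same dose) = 11.1 / 0.4600 = 24.13 h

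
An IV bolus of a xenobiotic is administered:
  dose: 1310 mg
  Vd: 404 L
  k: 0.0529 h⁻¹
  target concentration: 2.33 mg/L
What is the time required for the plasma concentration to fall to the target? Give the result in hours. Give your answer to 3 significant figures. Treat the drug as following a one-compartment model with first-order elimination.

C₀ = Dose / Vd = 1310 / 404 = 3.243 mg/L
t = ln(C₀ / C) / k = ln(3.243 / 2.33) / 0.05290
  = ln(1.392) / 0.05290 = 0.3307 / 0.05290 = 6.251 h

6.25 h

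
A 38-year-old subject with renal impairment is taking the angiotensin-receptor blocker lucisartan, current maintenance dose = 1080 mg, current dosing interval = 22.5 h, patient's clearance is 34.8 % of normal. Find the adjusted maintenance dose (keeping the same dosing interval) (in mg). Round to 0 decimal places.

376 mg

To keep the same average steady-state level, dosing rate must scale with clearance.
CL ratio = 34.8 / 100 = 0.3480
New dose (same interval) = 1080 × 0.3480 = 375.8 mg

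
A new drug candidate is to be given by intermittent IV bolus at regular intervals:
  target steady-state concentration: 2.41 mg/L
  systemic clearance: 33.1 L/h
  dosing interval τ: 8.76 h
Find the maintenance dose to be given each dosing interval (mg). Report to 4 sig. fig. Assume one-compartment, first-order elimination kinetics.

698.8 mg

At steady state, Dose/τ = Css × CL.
Dose = Css × CL × τ = 2.41 × 33.10 × 8.76 = 698.8 mg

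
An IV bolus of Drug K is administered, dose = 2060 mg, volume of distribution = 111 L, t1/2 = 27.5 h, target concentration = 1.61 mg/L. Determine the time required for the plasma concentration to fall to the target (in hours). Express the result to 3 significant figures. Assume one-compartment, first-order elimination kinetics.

C₀ = Dose / Vd = 2060 / 111 = 18.56 mg/L
k = ln2 / t½ = 0.693147 / 27.5 = 0.02521 h⁻¹
t = ln(C₀ / C) / k = ln(18.56 / 1.61) / 0.02521
  = ln(11.53) / 0.02521 = 2.445 / 0.02521 = 96.99 h

97.0 h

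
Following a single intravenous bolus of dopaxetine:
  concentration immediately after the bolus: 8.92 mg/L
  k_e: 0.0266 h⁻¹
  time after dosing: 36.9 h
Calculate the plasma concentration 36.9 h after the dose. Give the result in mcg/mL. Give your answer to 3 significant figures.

3.34 mcg/mL

C = C₀ · e^(−k·t) = 8.920 × e^(−0.02660 × 36.9)
  = 8.920 × 0.3747 = 3.342 mg/L
(3.342 mg/L = 3.342 mcg/mL)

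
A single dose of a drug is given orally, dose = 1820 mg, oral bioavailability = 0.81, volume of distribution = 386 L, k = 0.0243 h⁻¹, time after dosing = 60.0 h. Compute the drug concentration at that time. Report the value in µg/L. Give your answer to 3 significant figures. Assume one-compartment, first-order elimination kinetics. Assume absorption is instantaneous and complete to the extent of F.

889 µg/L

Amount reaching circulation = F × Dose = 0.81 × 1820 = 1474 mg
C₀ = F·Dose / Vd = 1474 / 386 = 3.819 mg/L
C = C₀ · e^(−k·t) = 3.819 × e^(−0.02430 × 60.0)
  = 3.819 × 0.2327 = 0.8887 mg/L
Convert: 0.8887 mg/L × 1000 = 888.7 µg/L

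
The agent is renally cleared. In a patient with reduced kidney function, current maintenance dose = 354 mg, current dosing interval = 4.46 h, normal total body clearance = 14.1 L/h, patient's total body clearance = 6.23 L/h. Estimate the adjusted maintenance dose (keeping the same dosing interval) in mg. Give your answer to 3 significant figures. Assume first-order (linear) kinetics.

To keep the same average steady-state level, dosing rate must scale with clearance.
CL ratio = 6.23 / 14.1 = 0.4418
New dose (same interval) = 354 × 0.4418 = 156.4 mg

156 mg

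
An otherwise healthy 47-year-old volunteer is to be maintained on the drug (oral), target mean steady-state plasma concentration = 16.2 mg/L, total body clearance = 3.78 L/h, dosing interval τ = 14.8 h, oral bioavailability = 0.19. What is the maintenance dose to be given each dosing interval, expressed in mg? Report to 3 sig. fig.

At steady state, F × (Dose/τ) = Css × CL.
Dose = Css × CL × τ / F = 16.2 × 3.780 × 14.8 / 0.19 = 4770 mg

4770 mg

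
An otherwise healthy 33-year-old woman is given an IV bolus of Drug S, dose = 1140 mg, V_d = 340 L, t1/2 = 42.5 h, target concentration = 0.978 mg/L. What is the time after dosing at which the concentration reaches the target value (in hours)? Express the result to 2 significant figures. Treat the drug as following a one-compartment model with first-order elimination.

C₀ = Dose / Vd = 1140 / 340 = 3.353 mg/L
k = ln2 / t½ = 0.693147 / 42.5 = 0.01631 h⁻¹
t = ln(C₀ / C) / k = ln(3.353 / 0.978) / 0.01631
  = ln(3.428) / 0.01631 = 1.232 / 0.01631 = 75.54 h

76 h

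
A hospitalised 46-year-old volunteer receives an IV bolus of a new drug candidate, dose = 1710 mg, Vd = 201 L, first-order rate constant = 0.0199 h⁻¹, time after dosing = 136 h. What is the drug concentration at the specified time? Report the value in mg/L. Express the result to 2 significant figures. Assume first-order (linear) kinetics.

0.57 mg/L

C₀ = Dose / Vd = 1710 / 201 = 8.507 mg/L
C = C₀ · e^(−k·t) = 8.507 × e^(−0.01990 × 136)
  = 8.507 × 0.06678 = 0.5681 mg/L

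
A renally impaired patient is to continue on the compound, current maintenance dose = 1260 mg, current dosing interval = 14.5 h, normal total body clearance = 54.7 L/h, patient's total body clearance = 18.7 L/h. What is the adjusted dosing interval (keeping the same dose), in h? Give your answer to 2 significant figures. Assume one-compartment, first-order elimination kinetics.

To keep the same average steady-state level, dosing rate must scale with clearance.
CL ratio = 18.7 / 54.7 = 0.3419
New interval (same dose) = 14.5 / 0.3419 = 42.41 h

42 h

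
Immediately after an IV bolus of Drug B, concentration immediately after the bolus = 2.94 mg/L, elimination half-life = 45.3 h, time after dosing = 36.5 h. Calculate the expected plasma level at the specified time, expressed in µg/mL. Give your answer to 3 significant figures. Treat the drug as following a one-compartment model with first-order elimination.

1.68 µg/mL

k = ln2 / t½ = 0.693147 / 45.3 = 0.01530 h⁻¹
C = C₀ · e^(−k·t) = 2.940 × e^(−0.01530 × 36.5)
  = 2.940 × 0.5721 = 1.682 mg/L
(1.682 mg/L = 1.682 µg/mL)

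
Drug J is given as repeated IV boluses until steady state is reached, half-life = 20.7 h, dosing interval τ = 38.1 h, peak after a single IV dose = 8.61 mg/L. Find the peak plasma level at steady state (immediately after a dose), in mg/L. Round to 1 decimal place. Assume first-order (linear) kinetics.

k = ln2 / t½ = 0.693147 / 20.7 = 0.03349 h⁻¹
e^(−kτ) = e^(−0.03349 × 38.1) = 0.2792
Accumulation ratio R = 1 / (1 − e^(−kτ)) = 1 / (1 − 0.2792) = 1.387
Steady-state peak = C₀ × R = 8.61 × 1.387 = 11.94 mg/L

11.9 mg/L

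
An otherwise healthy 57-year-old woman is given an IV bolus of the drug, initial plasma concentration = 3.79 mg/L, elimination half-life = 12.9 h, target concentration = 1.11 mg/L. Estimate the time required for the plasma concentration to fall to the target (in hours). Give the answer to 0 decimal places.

k = ln2 / t½ = 0.693147 / 12.9 = 0.05373 h⁻¹
t = ln(C₀ / C) / k = ln(3.790 / 1.11) / 0.05373
  = ln(3.414) / 0.05373 = 1.228 / 0.05373 = 22.86 h

23 h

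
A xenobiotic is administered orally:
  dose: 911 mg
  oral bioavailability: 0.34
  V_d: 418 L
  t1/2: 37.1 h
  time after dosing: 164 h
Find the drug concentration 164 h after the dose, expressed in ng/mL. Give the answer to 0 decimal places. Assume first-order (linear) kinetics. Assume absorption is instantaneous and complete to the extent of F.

Amount reaching circulation = F × Dose = 0.34 × 911.0 = 309.7 mg
C₀ = F·Dose / Vd = 309.7 / 418 = 0.7409 mg/L
k = ln2 / t½ = 0.693147 / 37.1 = 0.01868 h⁻¹
C = C₀ · e^(−k·t) = 0.7409 × e^(−0.01868 × 164)
  = 0.7409 × 0.04672 = 0.03461 mg/L
Convert: 0.03461 mg/L × 1000 = 34.61 ng/mL

35 ng/mL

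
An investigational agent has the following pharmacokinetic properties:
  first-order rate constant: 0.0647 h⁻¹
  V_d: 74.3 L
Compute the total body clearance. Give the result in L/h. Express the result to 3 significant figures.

CL = k × Vd = 0.0647 × 74.3 = 4.807 L/h

4.81 L/h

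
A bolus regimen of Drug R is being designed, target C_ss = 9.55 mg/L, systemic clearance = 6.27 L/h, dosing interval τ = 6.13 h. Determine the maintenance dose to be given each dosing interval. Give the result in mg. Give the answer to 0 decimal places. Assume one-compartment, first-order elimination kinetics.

367 mg

At steady state, Dose/τ = Css × CL.
Dose = Css × CL × τ = 9.55 × 6.270 × 6.13 = 367.1 mg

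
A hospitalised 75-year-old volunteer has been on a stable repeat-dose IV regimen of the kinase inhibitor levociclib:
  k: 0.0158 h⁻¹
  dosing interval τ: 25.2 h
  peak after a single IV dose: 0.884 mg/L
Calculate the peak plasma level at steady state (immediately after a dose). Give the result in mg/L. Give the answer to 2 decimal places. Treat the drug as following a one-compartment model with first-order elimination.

2.69 mg/L

e^(−kτ) = e^(−0.01580 × 25.2) = 0.6716
Accumulation ratio R = 1 / (1 − e^(−kτ)) = 1 / (1 − 0.6716) = 3.045
Steady-state peak = C₀ × R = 0.884 × 3.045 = 2.692 mg/L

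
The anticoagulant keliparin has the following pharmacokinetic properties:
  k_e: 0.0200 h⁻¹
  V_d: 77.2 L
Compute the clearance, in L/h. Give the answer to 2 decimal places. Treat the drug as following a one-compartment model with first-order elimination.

CL = k × Vd = 0.0200 × 77.2 = 1.544 L/h

1.54 L/h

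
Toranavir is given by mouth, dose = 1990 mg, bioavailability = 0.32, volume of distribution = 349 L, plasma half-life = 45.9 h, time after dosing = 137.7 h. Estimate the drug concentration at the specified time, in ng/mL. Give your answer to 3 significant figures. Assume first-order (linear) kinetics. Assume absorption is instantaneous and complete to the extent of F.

Amount reaching circulation = F × Dose = 0.32 × 1990 = 636.8 mg
C₀ = F·Dose / Vd = 636.8 / 349 = 1.825 mg/L
k = ln2 / t½ = 0.693147 / 45.9 = 0.01510 h⁻¹
t / t½ = 137.7 / 45.9 = 3 half-lives
C = C₀ × (1/2)^3 = 1.825 × 0.1250 = 0.2281 mg/L
Convert: 0.2281 mg/L × 1000 = 228.1 ng/mL

228 ng/mL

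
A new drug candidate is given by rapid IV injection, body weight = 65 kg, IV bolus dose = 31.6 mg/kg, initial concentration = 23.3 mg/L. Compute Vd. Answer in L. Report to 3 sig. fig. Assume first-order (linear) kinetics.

Dose = 31.6 × 65 = 2054 mg
Vd = Dose / C₀ = 2054 / 23.3 = 88.15 L

88.2 L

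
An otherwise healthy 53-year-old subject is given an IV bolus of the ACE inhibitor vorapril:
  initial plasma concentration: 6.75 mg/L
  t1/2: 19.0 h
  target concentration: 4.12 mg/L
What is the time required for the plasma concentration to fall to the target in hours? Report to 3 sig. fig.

k = ln2 / t½ = 0.693147 / 19.0 = 0.03648 h⁻¹
t = ln(C₀ / C) / k = ln(6.750 / 4.12) / 0.03648
  = ln(1.638) / 0.03648 = 0.4935 / 0.03648 = 13.53 h

13.5 h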